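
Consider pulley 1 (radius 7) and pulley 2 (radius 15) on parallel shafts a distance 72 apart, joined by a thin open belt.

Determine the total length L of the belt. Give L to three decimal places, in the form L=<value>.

L=214.005

open belt: β = asin((r2−r1)/C) = asin(8/72) = 6.3794°
wrap1 = π − 2β = 167.2413°
wrap2 = π + 2β = 192.7587°
tangent length = C·cosβ = 71.5542
L = r1·wrap1 + r2·wrap2 + 2·C·cosβ = 7·2.9189 + 15·3.3643 + 2·71.5542 = 214.0048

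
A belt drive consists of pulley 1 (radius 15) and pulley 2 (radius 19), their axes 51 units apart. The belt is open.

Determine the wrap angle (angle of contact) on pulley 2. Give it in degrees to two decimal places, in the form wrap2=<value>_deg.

wrap2=189.00_deg

open belt: β = asin((r2−r1)/C) = asin(4/51) = 4.4984°
wrap1 = π − 2β = 171.0032°
wrap2 = π + 2β = 188.9968°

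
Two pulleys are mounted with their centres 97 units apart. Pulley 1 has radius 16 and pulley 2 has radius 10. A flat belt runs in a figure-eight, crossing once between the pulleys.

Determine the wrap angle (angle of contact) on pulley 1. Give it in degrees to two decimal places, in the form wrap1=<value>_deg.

crossed belt: β = asin((r1+r2)/C) = asin(26/97) = 15.5477°
wrap1 = wrap2 = π + 2β = 211.0955°

wrap1=211.10_deg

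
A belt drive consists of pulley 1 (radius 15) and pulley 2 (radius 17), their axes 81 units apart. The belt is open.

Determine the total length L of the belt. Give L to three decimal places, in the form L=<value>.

open belt: β = asin((r2−r1)/C) = asin(2/81) = 1.4149°
wrap1 = π − 2β = 177.1703°
wrap2 = π + 2β = 182.8297°
tangent length = C·cosβ = 80.9753
L = r1·wrap1 + r2·wrap2 + 2·C·cosβ = 15·3.0922 + 17·3.1910 + 2·80.9753 = 262.5804

L=262.580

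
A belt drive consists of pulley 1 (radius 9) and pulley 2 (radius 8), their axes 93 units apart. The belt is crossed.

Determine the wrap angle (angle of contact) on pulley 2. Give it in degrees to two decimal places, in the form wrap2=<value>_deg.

crossed belt: β = asin((r1+r2)/C) = asin(17/93) = 10.5326°
wrap1 = wrap2 = π + 2β = 201.0653°

wrap2=201.07_deg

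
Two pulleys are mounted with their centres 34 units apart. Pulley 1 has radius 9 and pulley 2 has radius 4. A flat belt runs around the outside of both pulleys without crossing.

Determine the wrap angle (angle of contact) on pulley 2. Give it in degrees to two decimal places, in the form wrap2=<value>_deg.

open belt: β = asin((r2−r1)/C) = asin(-5/34) = -8.4565°
wrap1 = π − 2β = 196.9130°
wrap2 = π + 2β = 163.0870°

wrap2=163.09_deg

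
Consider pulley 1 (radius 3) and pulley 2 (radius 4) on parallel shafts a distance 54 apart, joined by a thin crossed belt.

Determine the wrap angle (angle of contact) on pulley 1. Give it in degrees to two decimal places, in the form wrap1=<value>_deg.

wrap1=194.90_deg

crossed belt: β = asin((r1+r2)/C) = asin(7/54) = 7.4482°
wrap1 = wrap2 = π + 2β = 194.8964°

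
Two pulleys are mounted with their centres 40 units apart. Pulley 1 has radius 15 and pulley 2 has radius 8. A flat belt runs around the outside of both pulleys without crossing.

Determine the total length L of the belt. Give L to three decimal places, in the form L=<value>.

L=153.485

open belt: β = asin((r2−r1)/C) = asin(-7/40) = -10.0787°
wrap1 = π − 2β = 200.1573°
wrap2 = π + 2β = 159.8427°
tangent length = C·cosβ = 39.3827
L = r1·wrap1 + r2·wrap2 + 2·C·cosβ = 15·3.4934 + 8·2.7898 + 2·39.3827 = 153.4848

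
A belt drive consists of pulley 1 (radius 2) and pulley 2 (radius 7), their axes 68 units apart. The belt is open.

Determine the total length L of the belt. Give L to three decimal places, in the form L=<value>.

open belt: β = asin((r2−r1)/C) = asin(5/68) = 4.2167°
wrap1 = π − 2β = 171.5665°
wrap2 = π + 2β = 188.4335°
tangent length = C·cosβ = 67.8159
L = r1·wrap1 + r2·wrap2 + 2·C·cosβ = 2·2.9944 + 7·3.2888 + 2·67.8159 = 164.6421

L=164.642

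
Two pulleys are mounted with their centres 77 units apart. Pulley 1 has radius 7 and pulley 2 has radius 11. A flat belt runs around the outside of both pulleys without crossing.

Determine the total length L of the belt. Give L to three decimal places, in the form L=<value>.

L=210.757

open belt: β = asin((r2−r1)/C) = asin(4/77) = 2.9777°
wrap1 = π − 2β = 174.0445°
wrap2 = π + 2β = 185.9555°
tangent length = C·cosβ = 76.8960
L = r1·wrap1 + r2·wrap2 + 2·C·cosβ = 7·3.0376 + 11·3.2455 + 2·76.8960 = 210.7565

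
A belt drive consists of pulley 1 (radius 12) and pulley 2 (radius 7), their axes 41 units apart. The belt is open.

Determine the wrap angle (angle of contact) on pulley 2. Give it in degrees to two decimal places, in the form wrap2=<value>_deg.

wrap2=165.99_deg

open belt: β = asin((r2−r1)/C) = asin(-5/41) = -7.0047°
wrap1 = π − 2β = 194.0095°
wrap2 = π + 2β = 165.9905°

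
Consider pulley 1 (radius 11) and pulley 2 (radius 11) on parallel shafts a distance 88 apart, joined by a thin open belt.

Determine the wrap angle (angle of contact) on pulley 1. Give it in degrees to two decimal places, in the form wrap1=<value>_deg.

wrap1=180.00_deg

open belt: β = asin((r2−r1)/C) = asin(0/88) = 0.0000°
wrap1 = π − 2β = 180.0000°
wrap2 = π + 2β = 180.0000°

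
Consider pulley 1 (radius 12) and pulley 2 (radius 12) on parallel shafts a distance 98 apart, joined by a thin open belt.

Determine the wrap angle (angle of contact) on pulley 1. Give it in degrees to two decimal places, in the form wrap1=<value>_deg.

wrap1=180.00_deg

open belt: β = asin((r2−r1)/C) = asin(0/98) = 0.0000°
wrap1 = π − 2β = 180.0000°
wrap2 = π + 2β = 180.0000°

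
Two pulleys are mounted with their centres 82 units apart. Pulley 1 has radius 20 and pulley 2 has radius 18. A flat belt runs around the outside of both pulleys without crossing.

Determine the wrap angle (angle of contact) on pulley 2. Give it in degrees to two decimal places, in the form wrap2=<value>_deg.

wrap2=177.20_deg

open belt: β = asin((r2−r1)/C) = asin(-2/82) = -1.3976°
wrap1 = π − 2β = 182.7952°
wrap2 = π + 2β = 177.2048°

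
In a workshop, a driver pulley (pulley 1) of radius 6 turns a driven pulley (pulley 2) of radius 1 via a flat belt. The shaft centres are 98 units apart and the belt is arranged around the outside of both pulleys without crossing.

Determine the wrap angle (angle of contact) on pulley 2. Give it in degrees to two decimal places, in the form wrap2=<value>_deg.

wrap2=174.15_deg

open belt: β = asin((r2−r1)/C) = asin(-5/98) = -2.9245°
wrap1 = π − 2β = 185.8490°
wrap2 = π + 2β = 174.1510°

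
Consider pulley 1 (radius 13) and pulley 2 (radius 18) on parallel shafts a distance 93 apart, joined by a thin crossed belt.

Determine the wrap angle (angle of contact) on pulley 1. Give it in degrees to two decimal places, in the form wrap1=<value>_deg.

crossed belt: β = asin((r1+r2)/C) = asin(31/93) = 19.4712°
wrap1 = wrap2 = π + 2β = 218.9424°

wrap1=218.94_deg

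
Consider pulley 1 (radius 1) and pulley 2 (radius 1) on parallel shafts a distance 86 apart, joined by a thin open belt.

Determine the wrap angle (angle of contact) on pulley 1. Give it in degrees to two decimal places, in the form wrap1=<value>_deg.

wrap1=180.00_deg

open belt: β = asin((r2−r1)/C) = asin(0/86) = 0.0000°
wrap1 = π − 2β = 180.0000°
wrap2 = π + 2β = 180.0000°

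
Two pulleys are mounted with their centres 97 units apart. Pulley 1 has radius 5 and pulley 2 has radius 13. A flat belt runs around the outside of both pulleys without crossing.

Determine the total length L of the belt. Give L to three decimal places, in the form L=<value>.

open belt: β = asin((r2−r1)/C) = asin(8/97) = 4.7308°
wrap1 = π − 2β = 170.5384°
wrap2 = π + 2β = 189.4616°
tangent length = C·cosβ = 96.6695
L = r1·wrap1 + r2·wrap2 + 2·C·cosβ = 5·2.9765 + 13·3.3067 + 2·96.6695 = 251.2088

L=251.209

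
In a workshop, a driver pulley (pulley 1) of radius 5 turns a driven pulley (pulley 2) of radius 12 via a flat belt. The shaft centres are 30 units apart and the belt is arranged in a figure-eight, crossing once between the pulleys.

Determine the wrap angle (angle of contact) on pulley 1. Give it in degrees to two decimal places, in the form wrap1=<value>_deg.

crossed belt: β = asin((r1+r2)/C) = asin(17/30) = 34.5181°
wrap1 = wrap2 = π + 2β = 249.0362°

wrap1=249.04_deg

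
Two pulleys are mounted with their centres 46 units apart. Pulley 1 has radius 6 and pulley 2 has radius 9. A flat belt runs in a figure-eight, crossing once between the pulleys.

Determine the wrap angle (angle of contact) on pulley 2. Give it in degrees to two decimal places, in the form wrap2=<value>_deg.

crossed belt: β = asin((r1+r2)/C) = asin(15/46) = 19.0314°
wrap1 = wrap2 = π + 2β = 218.0629°

wrap2=218.06_deg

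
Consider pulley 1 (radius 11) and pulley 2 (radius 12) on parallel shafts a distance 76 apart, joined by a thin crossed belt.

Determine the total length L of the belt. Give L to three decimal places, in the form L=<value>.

L=231.272

crossed belt: β = asin((r1+r2)/C) = asin(23/76) = 17.6157°
wrap1 = wrap2 = π + 2β = 215.2315°
tangent length = C·cosβ = 72.4362
L = (r1+r2)·wrap + 2·C·cosβ = 23·3.7565 + 2·72.4362 = 231.2718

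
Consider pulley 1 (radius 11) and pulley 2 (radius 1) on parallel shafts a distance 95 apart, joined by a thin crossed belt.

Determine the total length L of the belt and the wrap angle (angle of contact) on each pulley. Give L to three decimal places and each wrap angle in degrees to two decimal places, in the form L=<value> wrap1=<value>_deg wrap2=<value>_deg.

crossed belt: β = asin((r1+r2)/C) = asin(12/95) = 7.2567°
wrap1 = wrap2 = π + 2β = 194.5135°
tangent length = C·cosβ = 94.2391
L = (r1+r2)·wrap + 2·C·cosβ = 12·3.3949 + 2·94.2391 = 229.2169

L=229.217 wrap1=194.51_deg wrap2=194.51_deg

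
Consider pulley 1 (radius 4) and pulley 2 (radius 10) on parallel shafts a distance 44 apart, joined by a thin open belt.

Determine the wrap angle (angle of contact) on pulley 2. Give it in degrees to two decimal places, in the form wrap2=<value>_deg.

wrap2=195.67_deg

open belt: β = asin((r2−r1)/C) = asin(6/44) = 7.8375°
wrap1 = π − 2β = 164.3250°
wrap2 = π + 2β = 195.6750°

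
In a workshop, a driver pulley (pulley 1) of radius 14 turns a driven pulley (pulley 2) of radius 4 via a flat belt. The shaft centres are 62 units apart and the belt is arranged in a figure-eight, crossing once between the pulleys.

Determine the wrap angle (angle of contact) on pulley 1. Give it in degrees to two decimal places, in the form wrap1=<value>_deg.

crossed belt: β = asin((r1+r2)/C) = asin(18/62) = 16.8773°
wrap1 = wrap2 = π + 2β = 213.7545°

wrap1=213.75_deg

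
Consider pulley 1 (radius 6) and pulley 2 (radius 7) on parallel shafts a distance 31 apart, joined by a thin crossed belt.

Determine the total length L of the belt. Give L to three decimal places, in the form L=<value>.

L=108.377

crossed belt: β = asin((r1+r2)/C) = asin(13/31) = 24.7939°
wrap1 = wrap2 = π + 2β = 229.5877°
tangent length = C·cosβ = 28.1425
L = (r1+r2)·wrap + 2·C·cosβ = 13·4.0071 + 2·28.1425 = 108.3768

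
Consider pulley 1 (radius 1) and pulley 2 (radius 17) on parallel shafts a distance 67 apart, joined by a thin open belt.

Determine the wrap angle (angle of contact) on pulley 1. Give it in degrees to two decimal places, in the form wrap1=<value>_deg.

open belt: β = asin((r2−r1)/C) = asin(16/67) = 13.8161°
wrap1 = π − 2β = 152.3678°
wrap2 = π + 2β = 207.6322°

wrap1=152.37_deg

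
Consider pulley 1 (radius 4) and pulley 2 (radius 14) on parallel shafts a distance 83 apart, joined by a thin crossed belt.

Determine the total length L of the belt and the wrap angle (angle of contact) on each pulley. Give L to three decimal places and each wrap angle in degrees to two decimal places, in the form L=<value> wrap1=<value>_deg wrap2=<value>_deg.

crossed belt: β = asin((r1+r2)/C) = asin(18/83) = 12.5251°
wrap1 = wrap2 = π + 2β = 205.0502°
tangent length = C·cosβ = 81.0247
L = (r1+r2)·wrap + 2·C·cosβ = 18·3.5788 + 2·81.0247 = 226.4678

L=226.468 wrap1=205.05_deg wrap2=205.05_deg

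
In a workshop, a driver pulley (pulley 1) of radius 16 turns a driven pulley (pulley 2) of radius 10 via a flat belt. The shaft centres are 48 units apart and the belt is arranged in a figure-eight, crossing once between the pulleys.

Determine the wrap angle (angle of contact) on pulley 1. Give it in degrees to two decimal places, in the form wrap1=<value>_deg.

crossed belt: β = asin((r1+r2)/C) = asin(26/48) = 32.7972°
wrap1 = wrap2 = π + 2β = 245.5943°

wrap1=245.59_deg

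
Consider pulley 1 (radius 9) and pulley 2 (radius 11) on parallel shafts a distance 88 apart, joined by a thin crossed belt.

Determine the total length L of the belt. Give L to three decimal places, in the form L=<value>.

crossed belt: β = asin((r1+r2)/C) = asin(20/88) = 13.1366°
wrap1 = wrap2 = π + 2β = 206.2731°
tangent length = C·cosβ = 85.6971
L = (r1+r2)·wrap + 2·C·cosβ = 20·3.6001 + 2·85.6971 = 243.3972

L=243.397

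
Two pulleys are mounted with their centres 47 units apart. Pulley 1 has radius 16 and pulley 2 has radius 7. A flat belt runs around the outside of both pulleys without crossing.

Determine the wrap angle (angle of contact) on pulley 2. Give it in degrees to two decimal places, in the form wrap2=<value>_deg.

open belt: β = asin((r2−r1)/C) = asin(-9/47) = -11.0397°
wrap1 = π − 2β = 202.0794°
wrap2 = π + 2β = 157.9206°

wrap2=157.92_deg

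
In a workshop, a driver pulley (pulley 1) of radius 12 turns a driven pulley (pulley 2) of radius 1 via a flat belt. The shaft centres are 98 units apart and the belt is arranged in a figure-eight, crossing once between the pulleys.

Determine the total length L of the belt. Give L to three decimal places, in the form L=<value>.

crossed belt: β = asin((r1+r2)/C) = asin(13/98) = 7.6229°
wrap1 = wrap2 = π + 2β = 195.2459°
tangent length = C·cosβ = 97.1339
L = (r1+r2)·wrap + 2·C·cosβ = 13·3.4077 + 2·97.1339 = 238.5677

L=238.568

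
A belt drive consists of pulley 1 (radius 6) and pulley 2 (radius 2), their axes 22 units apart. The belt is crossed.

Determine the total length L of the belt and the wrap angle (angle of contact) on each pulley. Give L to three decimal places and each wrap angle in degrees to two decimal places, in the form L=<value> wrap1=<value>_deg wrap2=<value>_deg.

crossed belt: β = asin((r1+r2)/C) = asin(8/22) = 21.3237°
wrap1 = wrap2 = π + 2β = 222.6474°
tangent length = C·cosβ = 20.4939
L = (r1+r2)·wrap + 2·C·cosβ = 8·3.8859 + 2·20.4939 = 72.0752

L=72.075 wrap1=222.65_deg wrap2=222.65_deg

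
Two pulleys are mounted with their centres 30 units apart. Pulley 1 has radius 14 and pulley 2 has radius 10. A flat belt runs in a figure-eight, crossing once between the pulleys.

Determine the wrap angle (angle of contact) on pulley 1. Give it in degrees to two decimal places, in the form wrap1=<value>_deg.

crossed belt: β = asin((r1+r2)/C) = asin(24/30) = 53.1301°
wrap1 = wrap2 = π + 2β = 286.2602°

wrap1=286.26_deg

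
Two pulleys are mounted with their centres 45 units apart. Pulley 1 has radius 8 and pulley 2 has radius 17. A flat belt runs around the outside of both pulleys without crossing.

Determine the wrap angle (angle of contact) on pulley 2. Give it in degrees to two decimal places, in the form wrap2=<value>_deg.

open belt: β = asin((r2−r1)/C) = asin(9/45) = 11.5370°
wrap1 = π − 2β = 156.9261°
wrap2 = π + 2β = 203.0739°

wrap2=203.07_deg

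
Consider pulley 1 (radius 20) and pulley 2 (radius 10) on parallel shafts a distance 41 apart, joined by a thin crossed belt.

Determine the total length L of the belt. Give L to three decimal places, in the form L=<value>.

L=199.390

crossed belt: β = asin((r1+r2)/C) = asin(30/41) = 47.0297°
wrap1 = wrap2 = π + 2β = 274.0594°
tangent length = C·cosβ = 27.9464
L = (r1+r2)·wrap + 2·C·cosβ = 30·4.7832 + 2·27.9464 = 199.3899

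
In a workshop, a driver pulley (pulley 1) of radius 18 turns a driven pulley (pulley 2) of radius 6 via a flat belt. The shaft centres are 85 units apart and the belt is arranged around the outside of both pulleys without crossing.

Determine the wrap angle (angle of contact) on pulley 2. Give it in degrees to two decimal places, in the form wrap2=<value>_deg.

open belt: β = asin((r2−r1)/C) = asin(-12/85) = -8.1159°
wrap1 = π − 2β = 196.2319°
wrap2 = π + 2β = 163.7681°

wrap2=163.77_deg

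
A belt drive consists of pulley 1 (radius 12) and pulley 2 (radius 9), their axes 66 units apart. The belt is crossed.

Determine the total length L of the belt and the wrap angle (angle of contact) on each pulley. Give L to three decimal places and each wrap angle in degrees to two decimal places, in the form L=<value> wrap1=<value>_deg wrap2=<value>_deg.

L=204.713 wrap1=217.11_deg wrap2=217.11_deg

crossed belt: β = asin((r1+r2)/C) = asin(21/66) = 18.5530°
wrap1 = wrap2 = π + 2β = 217.1060°
tangent length = C·cosβ = 62.5700
L = (r1+r2)·wrap + 2·C·cosβ = 21·3.7892 + 2·62.5700 = 204.7134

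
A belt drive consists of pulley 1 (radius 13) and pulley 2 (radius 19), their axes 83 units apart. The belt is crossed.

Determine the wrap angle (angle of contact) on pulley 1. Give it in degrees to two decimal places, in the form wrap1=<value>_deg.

crossed belt: β = asin((r1+r2)/C) = asin(32/83) = 22.6774°
wrap1 = wrap2 = π + 2β = 225.3548°

wrap1=225.35_deg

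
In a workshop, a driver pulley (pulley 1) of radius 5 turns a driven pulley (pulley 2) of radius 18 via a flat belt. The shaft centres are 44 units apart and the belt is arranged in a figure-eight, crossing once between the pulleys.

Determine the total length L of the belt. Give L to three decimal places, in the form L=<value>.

L=172.579

crossed belt: β = asin((r1+r2)/C) = asin(23/44) = 31.5154°
wrap1 = wrap2 = π + 2β = 243.0307°
tangent length = C·cosβ = 37.5100
L = (r1+r2)·wrap + 2·C·cosβ = 23·4.2417 + 2·37.5100 = 172.5788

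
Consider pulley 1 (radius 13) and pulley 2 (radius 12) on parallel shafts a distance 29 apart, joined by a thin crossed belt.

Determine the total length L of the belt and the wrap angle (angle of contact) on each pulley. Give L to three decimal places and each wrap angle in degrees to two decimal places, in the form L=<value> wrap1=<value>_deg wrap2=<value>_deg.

L=159.901 wrap1=299.10_deg wrap2=299.10_deg

crossed belt: β = asin((r1+r2)/C) = asin(25/29) = 59.5497°
wrap1 = wrap2 = π + 2β = 299.0994°
tangent length = C·cosβ = 14.6969
L = (r1+r2)·wrap + 2·C·cosβ = 25·5.2203 + 2·14.6969 = 159.9006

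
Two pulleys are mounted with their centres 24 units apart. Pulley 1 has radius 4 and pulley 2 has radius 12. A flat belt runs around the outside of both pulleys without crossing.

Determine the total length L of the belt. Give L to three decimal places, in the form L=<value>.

open belt: β = asin((r2−r1)/C) = asin(8/24) = 19.4712°
wrap1 = π − 2β = 141.0576°
wrap2 = π + 2β = 218.9424°
tangent length = C·cosβ = 22.6274
L = r1·wrap1 + r2·wrap2 + 2·C·cosβ = 4·2.4619 + 12·3.8213 + 2·22.6274 = 100.9577

L=100.958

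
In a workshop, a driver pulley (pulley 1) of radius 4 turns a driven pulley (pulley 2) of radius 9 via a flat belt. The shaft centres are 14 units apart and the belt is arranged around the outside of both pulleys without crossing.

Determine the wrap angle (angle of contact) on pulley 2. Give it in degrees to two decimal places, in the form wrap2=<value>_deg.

open belt: β = asin((r2−r1)/C) = asin(5/14) = 20.9248°
wrap1 = π − 2β = 138.1503°
wrap2 = π + 2β = 221.8497°

wrap2=221.85_deg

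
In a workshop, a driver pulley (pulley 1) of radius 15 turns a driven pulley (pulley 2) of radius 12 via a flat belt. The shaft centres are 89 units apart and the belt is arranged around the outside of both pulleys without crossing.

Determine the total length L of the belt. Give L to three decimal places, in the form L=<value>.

open belt: β = asin((r2−r1)/C) = asin(-3/89) = -1.9317°
wrap1 = π − 2β = 183.8634°
wrap2 = π + 2β = 176.1366°
tangent length = C·cosβ = 88.9494
L = r1·wrap1 + r2·wrap2 + 2·C·cosβ = 15·3.2090 + 12·3.0742 + 2·88.9494 = 262.9241

L=262.924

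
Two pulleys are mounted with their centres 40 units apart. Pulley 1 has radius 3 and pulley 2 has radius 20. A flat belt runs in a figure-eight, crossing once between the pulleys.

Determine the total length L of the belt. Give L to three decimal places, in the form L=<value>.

L=165.889

crossed belt: β = asin((r1+r2)/C) = asin(23/40) = 35.0996°
wrap1 = wrap2 = π + 2β = 250.1993°
tangent length = C·cosβ = 32.7261
L = (r1+r2)·wrap + 2·C·cosβ = 23·4.3668 + 2·32.7261 = 165.8887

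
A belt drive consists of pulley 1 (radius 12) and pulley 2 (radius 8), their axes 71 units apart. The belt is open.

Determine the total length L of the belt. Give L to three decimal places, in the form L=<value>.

open belt: β = asin((r2−r1)/C) = asin(-4/71) = -3.2296°
wrap1 = π − 2β = 186.4593°
wrap2 = π + 2β = 173.5407°
tangent length = C·cosβ = 70.8872
L = r1·wrap1 + r2·wrap2 + 2·C·cosβ = 12·3.2543 + 8·3.0289 + 2·70.8872 = 205.0573

L=205.057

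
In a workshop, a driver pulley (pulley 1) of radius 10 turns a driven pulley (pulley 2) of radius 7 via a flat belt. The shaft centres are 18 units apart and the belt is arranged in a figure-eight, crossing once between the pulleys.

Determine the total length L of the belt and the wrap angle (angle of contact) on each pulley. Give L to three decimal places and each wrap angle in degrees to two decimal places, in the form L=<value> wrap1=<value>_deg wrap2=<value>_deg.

L=107.260 wrap1=321.62_deg wrap2=321.62_deg

crossed belt: β = asin((r1+r2)/C) = asin(17/18) = 70.8119°
wrap1 = wrap2 = π + 2β = 321.6237°
tangent length = C·cosβ = 5.9161
L = (r1+r2)·wrap + 2·C·cosβ = 17·5.6134 + 2·5.9161 = 107.2598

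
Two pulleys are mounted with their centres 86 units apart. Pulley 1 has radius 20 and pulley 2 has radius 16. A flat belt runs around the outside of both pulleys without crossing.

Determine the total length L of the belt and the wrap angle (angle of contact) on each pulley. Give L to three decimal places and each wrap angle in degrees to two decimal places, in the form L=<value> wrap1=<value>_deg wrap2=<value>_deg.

open belt: β = asin((r2−r1)/C) = asin(-4/86) = -2.6659°
wrap1 = π − 2β = 185.3318°
wrap2 = π + 2β = 174.6682°
tangent length = C·cosβ = 85.9069
L = r1·wrap1 + r2·wrap2 + 2·C·cosβ = 20·3.2346 + 16·3.0485 + 2·85.9069 = 285.2834

L=285.283 wrap1=185.33_deg wrap2=174.67_deg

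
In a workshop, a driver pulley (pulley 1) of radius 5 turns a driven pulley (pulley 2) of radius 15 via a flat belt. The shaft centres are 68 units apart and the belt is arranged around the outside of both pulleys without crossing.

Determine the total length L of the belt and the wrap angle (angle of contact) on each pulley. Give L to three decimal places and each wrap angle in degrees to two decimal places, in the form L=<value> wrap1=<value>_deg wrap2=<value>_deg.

L=200.305 wrap1=163.09_deg wrap2=196.91_deg

open belt: β = asin((r2−r1)/C) = asin(10/68) = 8.4565°
wrap1 = π − 2β = 163.0870°
wrap2 = π + 2β = 196.9130°
tangent length = C·cosβ = 67.2607
L = r1·wrap1 + r2·wrap2 + 2·C·cosβ = 5·2.8464 + 15·3.4368 + 2·67.2607 = 200.3051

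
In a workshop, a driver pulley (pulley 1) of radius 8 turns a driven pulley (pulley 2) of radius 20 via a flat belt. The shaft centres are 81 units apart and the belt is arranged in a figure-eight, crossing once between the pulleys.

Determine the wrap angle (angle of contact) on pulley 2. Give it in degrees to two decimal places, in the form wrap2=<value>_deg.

wrap2=220.45_deg

crossed belt: β = asin((r1+r2)/C) = asin(28/81) = 20.2233°
wrap1 = wrap2 = π + 2β = 220.4465°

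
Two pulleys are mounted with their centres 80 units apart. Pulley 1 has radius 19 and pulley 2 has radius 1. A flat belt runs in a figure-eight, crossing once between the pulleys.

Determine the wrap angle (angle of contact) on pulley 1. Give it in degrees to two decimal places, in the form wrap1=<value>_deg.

crossed belt: β = asin((r1+r2)/C) = asin(20/80) = 14.4775°
wrap1 = wrap2 = π + 2β = 208.9550°

wrap1=208.96_deg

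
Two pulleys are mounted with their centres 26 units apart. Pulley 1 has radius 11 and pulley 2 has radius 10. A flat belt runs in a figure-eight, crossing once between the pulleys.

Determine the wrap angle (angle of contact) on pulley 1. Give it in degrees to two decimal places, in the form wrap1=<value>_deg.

wrap1=287.74_deg

crossed belt: β = asin((r1+r2)/C) = asin(21/26) = 53.8711°
wrap1 = wrap2 = π + 2β = 287.7421°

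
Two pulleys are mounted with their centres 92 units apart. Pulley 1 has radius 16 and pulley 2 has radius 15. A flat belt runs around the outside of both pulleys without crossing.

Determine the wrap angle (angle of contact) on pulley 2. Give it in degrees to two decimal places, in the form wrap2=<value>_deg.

open belt: β = asin((r2−r1)/C) = asin(-1/92) = -0.6228°
wrap1 = π − 2β = 181.2456°
wrap2 = π + 2β = 178.7544°

wrap2=178.75_deg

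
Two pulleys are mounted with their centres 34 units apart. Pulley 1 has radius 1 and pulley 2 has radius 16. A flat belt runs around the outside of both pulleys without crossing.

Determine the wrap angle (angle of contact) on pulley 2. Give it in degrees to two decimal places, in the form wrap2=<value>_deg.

open belt: β = asin((r2−r1)/C) = asin(15/34) = 26.1790°
wrap1 = π − 2β = 127.6421°
wrap2 = π + 2β = 232.3579°

wrap2=232.36_deg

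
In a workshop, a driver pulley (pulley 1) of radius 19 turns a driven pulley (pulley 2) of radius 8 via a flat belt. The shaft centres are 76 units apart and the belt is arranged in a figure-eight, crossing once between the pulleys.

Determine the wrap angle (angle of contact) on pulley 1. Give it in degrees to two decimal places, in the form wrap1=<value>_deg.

crossed belt: β = asin((r1+r2)/C) = asin(27/76) = 20.8096°
wrap1 = wrap2 = π + 2β = 221.6191°

wrap1=221.62_deg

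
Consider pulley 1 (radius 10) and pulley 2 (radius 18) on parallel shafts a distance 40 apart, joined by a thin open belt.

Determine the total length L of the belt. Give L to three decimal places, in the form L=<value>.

L=169.570

open belt: β = asin((r2−r1)/C) = asin(8/40) = 11.5370°
wrap1 = π − 2β = 156.9261°
wrap2 = π + 2β = 203.0739°
tangent length = C·cosβ = 39.1918
L = r1·wrap1 + r2·wrap2 + 2·C·cosβ = 10·2.7389 + 18·3.5443 + 2·39.1918 = 169.5700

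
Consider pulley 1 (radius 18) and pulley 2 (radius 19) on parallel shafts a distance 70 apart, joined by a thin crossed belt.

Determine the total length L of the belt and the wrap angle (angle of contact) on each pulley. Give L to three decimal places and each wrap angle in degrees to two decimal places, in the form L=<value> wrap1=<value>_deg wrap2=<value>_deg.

L=276.295 wrap1=243.82_deg wrap2=243.82_deg

crossed belt: β = asin((r1+r2)/C) = asin(37/70) = 31.9090°
wrap1 = wrap2 = π + 2β = 243.8180°
tangent length = C·cosβ = 59.4222
L = (r1+r2)·wrap + 2·C·cosβ = 37·4.2554 + 2·59.4222 = 276.2952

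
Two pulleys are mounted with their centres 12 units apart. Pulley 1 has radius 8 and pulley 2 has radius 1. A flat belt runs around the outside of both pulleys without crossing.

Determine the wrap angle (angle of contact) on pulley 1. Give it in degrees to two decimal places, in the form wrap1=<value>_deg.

open belt: β = asin((r2−r1)/C) = asin(-7/12) = -35.6853°
wrap1 = π − 2β = 251.3707°
wrap2 = π + 2β = 108.6293°

wrap1=251.37_deg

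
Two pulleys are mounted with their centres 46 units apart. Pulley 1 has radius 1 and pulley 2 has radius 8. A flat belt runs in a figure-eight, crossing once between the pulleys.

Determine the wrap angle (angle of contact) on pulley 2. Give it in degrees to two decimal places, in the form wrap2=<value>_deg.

crossed belt: β = asin((r1+r2)/C) = asin(9/46) = 11.2828°
wrap1 = wrap2 = π + 2β = 202.5656°

wrap2=202.57_deg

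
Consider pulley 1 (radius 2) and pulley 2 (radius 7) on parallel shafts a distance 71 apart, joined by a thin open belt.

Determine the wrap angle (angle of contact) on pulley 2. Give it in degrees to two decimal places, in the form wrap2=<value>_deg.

open belt: β = asin((r2−r1)/C) = asin(5/71) = 4.0383°
wrap1 = π − 2β = 171.9235°
wrap2 = π + 2β = 188.0765°

wrap2=188.08_deg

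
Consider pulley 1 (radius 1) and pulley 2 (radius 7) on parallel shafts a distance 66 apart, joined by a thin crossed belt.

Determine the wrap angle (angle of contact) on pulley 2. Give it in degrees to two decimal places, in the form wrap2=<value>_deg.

crossed belt: β = asin((r1+r2)/C) = asin(8/66) = 6.9621°
wrap1 = wrap2 = π + 2β = 193.9241°

wrap2=193.92_deg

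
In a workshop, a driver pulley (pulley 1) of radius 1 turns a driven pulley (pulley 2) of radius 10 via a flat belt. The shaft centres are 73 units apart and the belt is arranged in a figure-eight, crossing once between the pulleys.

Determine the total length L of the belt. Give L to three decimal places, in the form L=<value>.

L=182.218

crossed belt: β = asin((r1+r2)/C) = asin(11/73) = 8.6666°
wrap1 = wrap2 = π + 2β = 197.3332°
tangent length = C·cosβ = 72.1665
L = (r1+r2)·wrap + 2·C·cosβ = 11·3.4441 + 2·72.1665 = 182.2182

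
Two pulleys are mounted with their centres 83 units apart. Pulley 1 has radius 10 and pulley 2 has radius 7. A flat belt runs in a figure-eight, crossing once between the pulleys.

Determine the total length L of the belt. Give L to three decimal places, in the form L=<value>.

L=222.901

crossed belt: β = asin((r1+r2)/C) = asin(17/83) = 11.8189°
wrap1 = wrap2 = π + 2β = 203.6378°
tangent length = C·cosβ = 81.2404
L = (r1+r2)·wrap + 2·C·cosβ = 17·3.5542 + 2·81.2404 = 222.9013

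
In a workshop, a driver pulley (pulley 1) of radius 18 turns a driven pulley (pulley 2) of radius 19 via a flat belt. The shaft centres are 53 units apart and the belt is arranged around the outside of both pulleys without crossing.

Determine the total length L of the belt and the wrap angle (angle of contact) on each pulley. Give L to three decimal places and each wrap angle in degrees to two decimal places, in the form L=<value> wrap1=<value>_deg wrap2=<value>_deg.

open belt: β = asin((r2−r1)/C) = asin(1/53) = 1.0811°
wrap1 = π − 2β = 177.8378°
wrap2 = π + 2β = 182.1622°
tangent length = C·cosβ = 52.9906
L = r1·wrap1 + r2·wrap2 + 2·C·cosβ = 18·3.1039 + 19·3.1793 + 2·52.9906 = 222.2578

L=222.258 wrap1=177.84_deg wrap2=182.16_deg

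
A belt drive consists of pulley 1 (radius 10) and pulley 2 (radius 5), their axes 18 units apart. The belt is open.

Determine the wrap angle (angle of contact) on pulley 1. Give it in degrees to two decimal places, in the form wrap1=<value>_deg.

open belt: β = asin((r2−r1)/C) = asin(-5/18) = -16.1276°
wrap1 = π − 2β = 212.2552°
wrap2 = π + 2β = 147.7448°

wrap1=212.26_deg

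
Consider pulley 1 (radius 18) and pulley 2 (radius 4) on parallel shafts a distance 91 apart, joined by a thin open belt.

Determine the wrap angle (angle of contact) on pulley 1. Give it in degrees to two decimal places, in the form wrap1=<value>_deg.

wrap1=197.70_deg

open belt: β = asin((r2−r1)/C) = asin(-14/91) = -8.8499°
wrap1 = π − 2β = 197.6998°
wrap2 = π + 2β = 162.3002°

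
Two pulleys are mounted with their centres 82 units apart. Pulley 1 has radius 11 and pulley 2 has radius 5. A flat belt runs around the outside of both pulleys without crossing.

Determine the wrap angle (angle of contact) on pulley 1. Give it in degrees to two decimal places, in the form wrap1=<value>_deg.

open belt: β = asin((r2−r1)/C) = asin(-6/82) = -4.1961°
wrap1 = π − 2β = 188.3922°
wrap2 = π + 2β = 171.6078°

wrap1=188.39_deg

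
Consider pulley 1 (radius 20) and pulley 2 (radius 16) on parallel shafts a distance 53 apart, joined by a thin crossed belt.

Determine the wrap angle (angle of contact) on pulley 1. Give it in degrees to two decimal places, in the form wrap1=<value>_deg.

wrap1=265.57_deg

crossed belt: β = asin((r1+r2)/C) = asin(36/53) = 42.7847°
wrap1 = wrap2 = π + 2β = 265.5694°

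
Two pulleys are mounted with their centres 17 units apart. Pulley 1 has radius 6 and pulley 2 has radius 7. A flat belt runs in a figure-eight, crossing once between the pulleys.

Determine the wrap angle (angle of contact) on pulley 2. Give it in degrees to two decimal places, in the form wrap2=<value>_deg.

wrap2=279.76_deg

crossed belt: β = asin((r1+r2)/C) = asin(13/17) = 49.8808°
wrap1 = wrap2 = π + 2β = 279.7617°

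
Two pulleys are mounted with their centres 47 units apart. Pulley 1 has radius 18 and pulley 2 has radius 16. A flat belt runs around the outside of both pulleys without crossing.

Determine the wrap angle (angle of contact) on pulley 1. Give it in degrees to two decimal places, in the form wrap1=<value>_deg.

open belt: β = asin((r2−r1)/C) = asin(-2/47) = -2.4389°
wrap1 = π − 2β = 184.8777°
wrap2 = π + 2β = 175.1223°

wrap1=184.88_deg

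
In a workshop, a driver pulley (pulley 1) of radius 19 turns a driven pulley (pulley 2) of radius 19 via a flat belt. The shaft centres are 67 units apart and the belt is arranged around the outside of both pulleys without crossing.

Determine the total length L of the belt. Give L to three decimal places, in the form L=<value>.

L=253.381

open belt: β = asin((r2−r1)/C) = asin(0/67) = 0.0000°
wrap1 = π − 2β = 180.0000°
wrap2 = π + 2β = 180.0000°
tangent length = C·cosβ = 67.0000
L = r1·wrap1 + r2·wrap2 + 2·C·cosβ = 19·3.1416 + 19·3.1416 + 2·67.0000 = 253.3805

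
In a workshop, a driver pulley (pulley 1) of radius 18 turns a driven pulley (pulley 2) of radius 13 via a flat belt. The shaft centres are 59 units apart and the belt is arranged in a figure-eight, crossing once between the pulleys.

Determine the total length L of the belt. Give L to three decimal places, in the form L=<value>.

L=232.088

crossed belt: β = asin((r1+r2)/C) = asin(31/59) = 31.6968°
wrap1 = wrap2 = π + 2β = 243.3935°
tangent length = C·cosβ = 50.1996
L = (r1+r2)·wrap + 2·C·cosβ = 31·4.2480 + 2·50.1996 = 232.0878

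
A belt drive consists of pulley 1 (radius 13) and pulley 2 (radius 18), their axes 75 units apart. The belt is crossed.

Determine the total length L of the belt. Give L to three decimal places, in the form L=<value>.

crossed belt: β = asin((r1+r2)/C) = asin(31/75) = 24.4144°
wrap1 = wrap2 = π + 2β = 228.8288°
tangent length = C·cosβ = 68.2935
L = (r1+r2)·wrap + 2·C·cosβ = 31·3.9938 + 2·68.2935 = 260.3953

L=260.395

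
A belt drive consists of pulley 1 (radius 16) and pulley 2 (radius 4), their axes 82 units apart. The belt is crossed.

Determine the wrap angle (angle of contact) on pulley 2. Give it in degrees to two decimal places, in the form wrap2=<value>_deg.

wrap2=208.23_deg

crossed belt: β = asin((r1+r2)/C) = asin(20/82) = 14.1170°
wrap1 = wrap2 = π + 2β = 208.2340°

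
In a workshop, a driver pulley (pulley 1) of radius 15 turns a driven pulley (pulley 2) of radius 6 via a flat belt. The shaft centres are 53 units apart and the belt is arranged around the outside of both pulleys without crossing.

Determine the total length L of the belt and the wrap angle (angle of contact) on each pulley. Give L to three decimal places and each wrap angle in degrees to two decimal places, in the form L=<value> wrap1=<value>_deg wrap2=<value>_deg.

open belt: β = asin((r2−r1)/C) = asin(-9/53) = -9.7768°
wrap1 = π − 2β = 199.5537°
wrap2 = π + 2β = 160.4463°
tangent length = C·cosβ = 52.2303
L = r1·wrap1 + r2·wrap2 + 2·C·cosβ = 15·3.4829 + 6·2.8003 + 2·52.2303 = 173.5055

L=173.505 wrap1=199.55_deg wrap2=160.45_deg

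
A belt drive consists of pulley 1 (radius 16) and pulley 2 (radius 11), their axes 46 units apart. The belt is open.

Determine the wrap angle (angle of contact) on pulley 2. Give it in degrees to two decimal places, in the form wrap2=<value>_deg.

wrap2=167.52_deg

open belt: β = asin((r2−r1)/C) = asin(-5/46) = -6.2401°
wrap1 = π − 2β = 192.4803°
wrap2 = π + 2β = 167.5197°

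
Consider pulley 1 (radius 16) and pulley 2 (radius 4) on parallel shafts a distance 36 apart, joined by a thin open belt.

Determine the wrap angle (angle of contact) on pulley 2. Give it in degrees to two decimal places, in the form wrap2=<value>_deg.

wrap2=141.06_deg

open belt: β = asin((r2−r1)/C) = asin(-12/36) = -19.4712°
wrap1 = π − 2β = 218.9424°
wrap2 = π + 2β = 141.0576°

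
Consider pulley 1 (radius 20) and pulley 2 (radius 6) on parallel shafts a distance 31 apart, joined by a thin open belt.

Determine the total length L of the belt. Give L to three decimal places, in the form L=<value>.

L=150.119

open belt: β = asin((r2−r1)/C) = asin(-14/31) = -26.8472°
wrap1 = π − 2β = 233.6944°
wrap2 = π + 2β = 126.3056°
tangent length = C·cosβ = 27.6586
L = r1·wrap1 + r2·wrap2 + 2·C·cosβ = 20·4.0787 + 6·2.2044 + 2·27.6586 = 150.1187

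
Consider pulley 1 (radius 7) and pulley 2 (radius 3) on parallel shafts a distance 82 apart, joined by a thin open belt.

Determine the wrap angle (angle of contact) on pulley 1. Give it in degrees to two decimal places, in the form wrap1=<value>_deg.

wrap1=185.59_deg

open belt: β = asin((r2−r1)/C) = asin(-4/82) = -2.7960°
wrap1 = π − 2β = 185.5921°
wrap2 = π + 2β = 174.4079°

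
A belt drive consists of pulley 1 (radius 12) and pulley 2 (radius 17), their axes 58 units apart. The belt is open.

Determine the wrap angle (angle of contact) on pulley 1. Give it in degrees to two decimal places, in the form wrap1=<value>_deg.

wrap1=170.11_deg

open belt: β = asin((r2−r1)/C) = asin(5/58) = 4.9454°
wrap1 = π − 2β = 170.1091°
wrap2 = π + 2β = 189.8909°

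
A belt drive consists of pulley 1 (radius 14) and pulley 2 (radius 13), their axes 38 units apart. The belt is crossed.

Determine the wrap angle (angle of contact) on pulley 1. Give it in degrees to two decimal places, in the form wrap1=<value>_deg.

wrap1=270.56_deg

crossed belt: β = asin((r1+r2)/C) = asin(27/38) = 45.2778°
wrap1 = wrap2 = π + 2β = 270.5555°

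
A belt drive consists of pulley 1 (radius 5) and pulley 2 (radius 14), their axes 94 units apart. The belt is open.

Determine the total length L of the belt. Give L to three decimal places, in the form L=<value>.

open belt: β = asin((r2−r1)/C) = asin(9/94) = 5.4942°
wrap1 = π − 2β = 169.0116°
wrap2 = π + 2β = 190.9884°
tangent length = C·cosβ = 93.5682
L = r1·wrap1 + r2·wrap2 + 2·C·cosβ = 5·2.9498 + 14·3.3334 + 2·93.5682 = 248.5526

L=248.553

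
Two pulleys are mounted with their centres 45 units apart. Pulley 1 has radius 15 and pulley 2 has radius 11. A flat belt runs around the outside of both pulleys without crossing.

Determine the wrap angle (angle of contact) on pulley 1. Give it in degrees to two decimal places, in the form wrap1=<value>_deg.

open belt: β = asin((r2−r1)/C) = asin(-4/45) = -5.0997°
wrap1 = π − 2β = 190.1994°
wrap2 = π + 2β = 169.8006°

wrap1=190.20_deg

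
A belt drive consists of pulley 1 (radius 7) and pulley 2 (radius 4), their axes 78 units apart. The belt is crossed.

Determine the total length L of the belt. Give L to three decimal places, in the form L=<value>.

L=192.111

crossed belt: β = asin((r1+r2)/C) = asin(11/78) = 8.1072°
wrap1 = wrap2 = π + 2β = 196.2144°
tangent length = C·cosβ = 77.2205
L = (r1+r2)·wrap + 2·C·cosβ = 11·3.4246 + 2·77.2205 = 192.1114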